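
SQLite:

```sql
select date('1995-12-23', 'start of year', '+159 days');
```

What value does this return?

1995-06-09

`start of year` rewinds 1995-12-23 to 1995-01-01.
Applying '+159 days' to 1995-01-01: counting 159 days forward gives 1995-06-09.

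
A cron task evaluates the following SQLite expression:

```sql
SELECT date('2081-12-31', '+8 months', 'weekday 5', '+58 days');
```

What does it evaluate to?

2082-11-01

Adding +8 months to 2081-12-31 gives 2082-08-31.
`weekday 5` advances to the next Friday; 2082-08-31 is a Monday, so it moves forward to 2082-09-04.
Applying '+58 days' to 2082-09-04: counting 58 days forward gives 2082-11-01.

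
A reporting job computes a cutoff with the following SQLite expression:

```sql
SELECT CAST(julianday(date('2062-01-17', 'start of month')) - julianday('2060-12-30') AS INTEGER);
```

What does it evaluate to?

367

`start of month` rewinds 2062-01-17 to 2062-01-01.
1 day remains in December 2060 after the 30th (31 − 30).
Full months from January 2061 through December 2061 contribute their day counts.
Then 1 day into January 2062.
Total: 1 + 31 + 28 + 31 + 30 + 31 + 30 + 31 + 31 + 30 + 31 + 30 + 31 + 1 = 367.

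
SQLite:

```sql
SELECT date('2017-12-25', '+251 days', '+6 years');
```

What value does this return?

Applying '+251 days' to 2017-12-25: counting 251 days forward gives 2018-09-02.
Adding +6 years to 2018-09-02 gives 2024-09-02.

2024-09-02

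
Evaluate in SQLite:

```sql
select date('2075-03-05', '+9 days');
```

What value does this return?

2075-03-14

Advancing 9 more days within March lands on 2075-03-14.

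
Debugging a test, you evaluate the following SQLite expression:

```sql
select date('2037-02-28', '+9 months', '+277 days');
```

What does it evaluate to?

Adding +9 months to 2037-02-28 gives 2037-11-28.
Applying '+277 days' to 2037-11-28: counting 277 days forward gives 2038-09-01.

2038-09-01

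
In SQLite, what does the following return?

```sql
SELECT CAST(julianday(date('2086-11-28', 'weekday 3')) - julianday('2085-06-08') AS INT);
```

`weekday 3` advances to the next Wednesday; 2086-11-28 is a Thursday, so it moves forward to 2086-12-04.
22 days remain in June 2085 after the 8th (30 − 8).
Full months from July 2085 through November 2086 contribute their day counts.
Then 4 days into December 2086.
Total: 22 + 31 + 31 + 30 + 31 + 30 + 31 + 31 + 28 + 31 + 30 + 31 + 30 + 31 + 31 + 30 + 31 + 30 + 4 = 544.

544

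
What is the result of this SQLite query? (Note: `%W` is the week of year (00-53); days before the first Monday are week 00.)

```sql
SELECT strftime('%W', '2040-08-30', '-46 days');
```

28

First apply '-46 days': 2040-08-30 → 2040-07-15.
2040-07-15 is a Sunday. SQLite's %W counts Mondays since the year started; the result is 28.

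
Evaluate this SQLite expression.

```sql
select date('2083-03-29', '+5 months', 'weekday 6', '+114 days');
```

2083-12-27

Adding +5 months to 2083-03-29 gives 2083-08-29.
`weekday 6` advances to the next Saturday; 2083-08-29 is a Sunday, so it moves forward to 2083-09-04.
Applying '+114 days' to 2083-09-04: counting 114 days forward gives 2083-12-27.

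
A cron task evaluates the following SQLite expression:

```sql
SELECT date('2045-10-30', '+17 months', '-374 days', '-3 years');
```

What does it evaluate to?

Adding +17 months to 2045-10-30 gives 2047-03-30.
Applying '-374 days' to 2047-03-30: counting 374 days back gives 2046-03-21.
Adding -3 years to 2046-03-21 gives 2043-03-21.

2043-03-21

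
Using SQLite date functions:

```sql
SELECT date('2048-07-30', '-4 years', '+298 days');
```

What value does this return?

2045-05-24

Adding -4 years to 2048-07-30 gives 2044-07-30.
Applying '+298 days' to 2044-07-30: counting 298 days forward gives 2045-05-24.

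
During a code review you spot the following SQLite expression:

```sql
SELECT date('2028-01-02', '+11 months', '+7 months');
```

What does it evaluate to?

Adding +11 months to 2028-01-02 gives 2028-12-02.
Adding +7 months to 2028-12-02 gives 2029-07-02.

2029-07-02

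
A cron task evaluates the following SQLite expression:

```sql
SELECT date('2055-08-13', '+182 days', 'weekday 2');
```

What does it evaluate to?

Applying '+182 days' to 2055-08-13: counting 182 days forward gives 2056-02-11.
`weekday 2` advances to the next Tuesday; 2056-02-11 is a Friday, so it moves forward to 2056-02-15.

2056-02-15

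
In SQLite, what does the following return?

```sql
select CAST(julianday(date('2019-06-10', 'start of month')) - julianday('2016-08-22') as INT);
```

`start of month` rewinds 2019-06-10 to 2019-06-01.
9 days remain in August 2016 after the 22nd (31 − 22).
Full months from September 2016 through May 2019 contribute their day counts.
Then 1 day into June 2019.
Total: 9 + 30 + 31 + 30 + 31 + 31 + 28 + 31 + 30 + 31 + 30 + 31 + 31 + 30 + 31 + 30 + 31 + 31 + 28 + 31 + 30 + 31 + 30 + 31 + 31 + 30 + 31 + 30 + 31 + 31 + 28 + 31 + 30 + 31 + 1 = 1013.

1013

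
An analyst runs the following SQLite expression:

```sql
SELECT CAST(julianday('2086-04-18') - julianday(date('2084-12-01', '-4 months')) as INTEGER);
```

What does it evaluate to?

625

Adding -4 months to 2084-12-01 gives 2084-08-01.
30 days remain in August 2084 after the 1st (31 − 1).
Full months from September 2084 through March 2086 contribute their day counts.
Then 18 days into April 2086.
Total: 30 + 30 + 31 + 30 + 31 + 31 + 28 + 31 + 30 + 31 + 30 + 31 + 31 + 30 + 31 + 30 + 31 + 31 + 28 + 31 + 18 = 625.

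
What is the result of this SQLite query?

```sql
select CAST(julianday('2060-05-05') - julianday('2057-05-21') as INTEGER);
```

1080

10 days remain in May 2057 after the 21st (31 − 21).
Full months from June 2057 through April 2060 contribute their day counts.
Then 5 days into May 2060.
Total: 10 + 30 + 31 + 31 + 30 + 31 + 30 + 31 + 31 + 28 + 31 + 30 + 31 + 30 + 31 + 31 + 30 + 31 + 30 + 31 + 31 + 28 + 31 + 30 + 31 + 30 + 31 + 31 + 30 + 31 + 30 + 31 + 31 + 29 + 31 + 30 + 5 = 1080.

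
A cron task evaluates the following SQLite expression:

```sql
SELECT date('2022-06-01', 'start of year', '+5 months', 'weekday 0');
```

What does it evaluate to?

`start of year` rewinds 2022-06-01 to 2022-01-01.
Adding +5 months to 2022-01-01 gives 2022-06-01.
`weekday 0` advances to the next Sunday; 2022-06-01 is a Wednesday, so it moves forward to 2022-06-05.

2022-06-05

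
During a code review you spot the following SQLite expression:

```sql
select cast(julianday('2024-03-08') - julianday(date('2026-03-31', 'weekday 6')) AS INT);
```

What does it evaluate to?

-757

`weekday 6` advances to the next Saturday; 2026-03-31 is a Tuesday, so it moves forward to 2026-04-04.
23 days remain in March 2024 after the 8th (31 − 8).
Full months from April 2024 through March 2026 contribute their day counts.
Then 4 days into April 2026.
Total: 23 + 30 + 31 + 30 + 31 + 31 + 30 + 31 + 30 + 31 + 31 + 28 + 31 + 30 + 31 + 30 + 31 + 31 + 30 + 31 + 30 + 31 + 31 + 28 + 31 + 4 = 757.
The subtraction is earlier − later, so the result is −757 → -757.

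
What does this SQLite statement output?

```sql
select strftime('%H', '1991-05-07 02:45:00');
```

02

`%H` extracts the 2-digit hour (00-23): 02.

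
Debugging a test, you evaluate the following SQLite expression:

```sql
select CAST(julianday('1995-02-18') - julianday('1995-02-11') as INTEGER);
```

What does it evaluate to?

Both dates are in February 1995: 18 − 11 = 7.

7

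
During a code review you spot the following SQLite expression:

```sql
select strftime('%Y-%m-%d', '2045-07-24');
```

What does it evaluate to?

2045-07-24

`%Y-%m-%d` extracts the ISO date: 2045-07-24.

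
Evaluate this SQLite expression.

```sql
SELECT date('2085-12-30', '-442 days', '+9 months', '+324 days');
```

Applying '-442 days' to 2085-12-30: counting 442 days back gives 2084-10-14.
Adding +9 months to 2084-10-14 gives 2085-07-14.
Applying '+324 days' to 2085-07-14: counting 324 days forward gives 2086-06-03.

2086-06-03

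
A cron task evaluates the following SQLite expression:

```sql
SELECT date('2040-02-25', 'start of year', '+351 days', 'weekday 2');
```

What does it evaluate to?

`start of year` rewinds 2040-02-25 to 2040-01-01.
Applying '+351 days' to 2040-01-01: counting 351 days forward gives 2040-12-17.
`weekday 2` advances to the next Tuesday; 2040-12-17 is a Monday, so it moves forward to 2040-12-18.

2040-12-18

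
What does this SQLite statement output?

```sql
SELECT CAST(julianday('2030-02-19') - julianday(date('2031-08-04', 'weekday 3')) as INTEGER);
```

`weekday 3` advances to the next Wednesday; 2031-08-04 is a Monday, so it moves forward to 2031-08-06.
9 days remain in February 2030 after the 19th (28 − 19).
Full months from March 2030 through July 2031 contribute their day counts.
Then 6 days into August 2031.
Total: 9 + 31 + 30 + 31 + 30 + 31 + 31 + 30 + 31 + 30 + 31 + 31 + 28 + 31 + 30 + 31 + 30 + 31 + 6 = 533.
The subtraction is earlier − later, so the result is −533 → -533.

-533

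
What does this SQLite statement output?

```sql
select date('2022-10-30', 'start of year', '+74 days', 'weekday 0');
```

`start of year` rewinds 2022-10-30 to 2022-01-01.
Applying '+74 days' to 2022-01-01: counting 74 days forward gives 2022-03-16.
`weekday 0` advances to the next Sunday; 2022-03-16 is a Wednesday, so it moves forward to 2022-03-20.

2022-03-20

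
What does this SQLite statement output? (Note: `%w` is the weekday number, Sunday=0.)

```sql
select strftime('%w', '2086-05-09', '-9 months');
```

First apply '-9 months': 2086-05-09 → 2085-08-09.
2085-08-09 is a Thursday; with Sunday=0 that is 4.

4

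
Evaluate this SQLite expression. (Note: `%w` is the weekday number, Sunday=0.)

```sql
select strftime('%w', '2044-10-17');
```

1

2044-10-17 is a Monday; with Sunday=0 that is 1.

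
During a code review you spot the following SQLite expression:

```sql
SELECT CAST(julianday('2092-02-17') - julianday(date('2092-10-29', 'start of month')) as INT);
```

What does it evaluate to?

-227

`start of month` rewinds 2092-10-29 to 2092-10-01.
12 days remain in February 2092 after the 17th (29 − 17).
Full months from March 2092 through September 2092 contribute their day counts.
Then 1 day into October 2092.
Total: 12 + 31 + 30 + 31 + 30 + 31 + 31 + 30 + 1 = 227.
The subtraction is earlier − later, so the result is −227 → -227.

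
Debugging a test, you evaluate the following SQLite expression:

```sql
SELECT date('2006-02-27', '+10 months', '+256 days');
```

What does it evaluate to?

Adding +10 months to 2006-02-27 gives 2006-12-27.
Applying '+256 days' to 2006-12-27: counting 256 days forward gives 2007-09-09.

2007-09-09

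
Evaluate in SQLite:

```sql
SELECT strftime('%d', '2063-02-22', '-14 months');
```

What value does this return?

22

First apply '-14 months': 2063-02-22 → 2061-12-22.
`%d` extracts the 2-digit day of month: 22.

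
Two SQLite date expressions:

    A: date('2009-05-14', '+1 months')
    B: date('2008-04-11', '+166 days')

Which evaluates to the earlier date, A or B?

B

A = 2009-06-14.
B = 2008-09-24.
B is earlier.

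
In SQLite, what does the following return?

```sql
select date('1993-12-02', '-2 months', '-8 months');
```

1993-02-02

Adding -2 months to 1993-12-02 gives 1993-10-02.
Adding -8 months to 1993-10-02 gives 1993-02-02.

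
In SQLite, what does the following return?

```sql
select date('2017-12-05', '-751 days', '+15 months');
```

2017-02-15

Applying '-751 days' to 2017-12-05: counting 751 days back gives 2015-11-15.
Adding +15 months to 2015-11-15 gives 2017-02-15.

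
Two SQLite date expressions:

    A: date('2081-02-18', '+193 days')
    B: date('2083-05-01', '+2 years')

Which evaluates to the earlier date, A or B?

A

A = 2081-08-30.
B = 2085-05-01.
A is earlier.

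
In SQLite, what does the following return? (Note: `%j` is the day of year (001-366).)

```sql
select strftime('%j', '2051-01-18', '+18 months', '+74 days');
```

First apply '+18 months', '+74 days': 2051-01-18 → 2052-09-30.
Day-of-year for 2052-09-30: days since 2052-01-01 inclusive = 274, zero-padded to 274.

274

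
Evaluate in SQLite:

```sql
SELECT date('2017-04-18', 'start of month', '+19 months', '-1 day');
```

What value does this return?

2018-10-31

`start of month` rewinds 2017-04-18 to 2017-04-01.
Adding +19 months to 2017-04-01 gives 2018-11-01.
Going back 1 day from 2018-11-01 reaches 2018-10-31 (last day of October, 31 days).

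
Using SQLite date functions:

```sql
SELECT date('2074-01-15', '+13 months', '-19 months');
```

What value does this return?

Adding +13 months to 2074-01-15 gives 2075-02-15.
Adding -19 months to 2075-02-15 gives 2073-07-15.

2073-07-15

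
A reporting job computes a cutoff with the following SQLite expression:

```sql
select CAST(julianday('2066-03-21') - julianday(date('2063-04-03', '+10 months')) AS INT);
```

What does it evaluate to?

Adding +10 months to 2063-04-03 gives 2064-02-03.
26 days remain in February 2064 after the 3rd (29 − 3).
Full months from March 2064 through February 2066 contribute their day counts.
Then 21 days into March 2066.
Total: 26 + 31 + 30 + 31 + 30 + 31 + 31 + 30 + 31 + 30 + 31 + 31 + 28 + 31 + 30 + 31 + 30 + 31 + 31 + 30 + 31 + 30 + 31 + 31 + 28 + 21 = 777.

777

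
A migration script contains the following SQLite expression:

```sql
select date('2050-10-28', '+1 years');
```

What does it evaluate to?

Adding +1 year to 2050-10-28 gives 2051-10-28.

2051-10-28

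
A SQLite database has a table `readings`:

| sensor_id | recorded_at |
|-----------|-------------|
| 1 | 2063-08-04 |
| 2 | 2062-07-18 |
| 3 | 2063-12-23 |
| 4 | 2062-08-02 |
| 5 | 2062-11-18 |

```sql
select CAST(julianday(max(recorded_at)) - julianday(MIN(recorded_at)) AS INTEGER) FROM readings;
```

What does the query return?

MIN = 2062-07-18, MAX = 2063-12-23.
13 days remain in July 2062 after the 18th (31 − 18).
Full months from August 2062 through November 2063 contribute their day counts.
Then 23 days into December 2063.
Total: 13 + 31 + 30 + 31 + 30 + 31 + 31 + 28 + 31 + 30 + 31 + 30 + 31 + 31 + 30 + 31 + 30 + 23 = 523.

523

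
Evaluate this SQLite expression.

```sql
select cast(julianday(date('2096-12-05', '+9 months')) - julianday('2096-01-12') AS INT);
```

602

Adding +9 months to 2096-12-05 gives 2097-09-05.
19 days remain in January 2096 after the 12th (31 − 12).
Full months from February 2096 through August 2097 contribute their day counts.
Then 5 days into September 2097.
Total: 19 + 29 + 31 + 30 + 31 + 30 + 31 + 31 + 30 + 31 + 30 + 31 + 31 + 28 + 31 + 30 + 31 + 30 + 31 + 31 + 5 = 602.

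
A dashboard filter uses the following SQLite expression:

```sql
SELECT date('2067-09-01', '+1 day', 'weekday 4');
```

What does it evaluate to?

2067-09-08

Advancing 1 more day within September lands on 2067-09-02.
`weekday 4` advances to the next Thursday; 2067-09-02 is a Friday, so it moves forward to 2067-09-08.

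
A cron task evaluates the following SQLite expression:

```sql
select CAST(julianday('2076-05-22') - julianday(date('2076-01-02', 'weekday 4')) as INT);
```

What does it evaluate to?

141

`weekday 4` advances to the next Thursday; 2076-01-02 is already a Thursday, so it stays at 2076-01-02.
29 days remain in January 2076 after the 2nd (31 − 2).
February 2076: 29 days (leap year).
March 2076: 31 days.
April 2076: 30 days.
Then 22 days into May 2076.
Total: 29 + 29 + 31 + 30 + 22 = 141.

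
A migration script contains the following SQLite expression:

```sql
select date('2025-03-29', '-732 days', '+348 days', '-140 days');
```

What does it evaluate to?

Applying '-732 days' to 2025-03-29: counting 732 days back gives 2023-03-28.
Applying '+348 days' to 2023-03-28: counting 348 days forward gives 2024-03-10.
Applying '-140 days' to 2024-03-10: counting 140 days back gives 2023-10-22.

2023-10-22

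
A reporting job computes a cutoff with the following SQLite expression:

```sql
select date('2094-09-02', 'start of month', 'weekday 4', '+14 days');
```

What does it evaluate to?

2094-09-16

`start of month` rewinds 2094-09-02 to 2094-09-01.
`weekday 4` advances to the next Thursday; 2094-09-01 is a Wednesday, so it moves forward to 2094-09-02.
Advancing 14 more days within September lands on 2094-09-16.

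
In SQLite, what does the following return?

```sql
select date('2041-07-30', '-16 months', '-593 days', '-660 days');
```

2036-10-24

Adding -16 months to 2041-07-30 gives 2040-03-30.
Applying '-593 days' to 2040-03-30: counting 593 days back gives 2038-08-15.
Applying '-660 days' to 2038-08-15: counting 660 days back gives 2036-10-24.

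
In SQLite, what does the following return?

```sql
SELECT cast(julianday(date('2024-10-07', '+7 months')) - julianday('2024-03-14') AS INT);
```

419

Adding +7 months to 2024-10-07 gives 2025-05-07.
17 days remain in March 2024 after the 14th (31 − 14).
Full months from April 2024 through April 2025 contribute their day counts.
Then 7 days into May 2025.
Total: 17 + 30 + 31 + 30 + 31 + 31 + 30 + 31 + 30 + 31 + 31 + 28 + 31 + 30 + 7 = 419.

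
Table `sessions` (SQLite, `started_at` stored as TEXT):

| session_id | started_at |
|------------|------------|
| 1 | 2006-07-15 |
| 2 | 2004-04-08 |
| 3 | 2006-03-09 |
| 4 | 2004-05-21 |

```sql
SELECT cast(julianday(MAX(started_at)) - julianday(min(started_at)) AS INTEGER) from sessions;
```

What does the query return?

828

MIN = 2004-04-08, MAX = 2006-07-15.
22 days remain in April 2004 after the 8th (30 − 8).
Full months from May 2004 through June 2006 contribute their day counts.
Then 15 days into July 2006.
Total: 22 + 31 + 30 + 31 + 31 + 30 + 31 + 30 + 31 + 31 + 28 + 31 + 30 + 31 + 30 + 31 + 31 + 30 + 31 + 30 + 31 + 31 + 28 + 31 + 30 + 31 + 30 + 15 = 828.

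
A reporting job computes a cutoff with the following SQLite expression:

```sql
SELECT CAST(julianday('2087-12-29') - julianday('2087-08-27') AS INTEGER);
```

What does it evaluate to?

124

4 days remain in August 2087 after the 27th (31 − 27).
September 2087: 30 days.
October 2087: 31 days.
November 2087: 30 days.
Then 29 days into December 2087.
Total: 4 + 30 + 31 + 30 + 29 = 124.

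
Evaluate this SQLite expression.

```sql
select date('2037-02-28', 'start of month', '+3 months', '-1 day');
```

2037-04-30

`start of month` rewinds 2037-02-28 to 2037-02-01.
Adding +3 months to 2037-02-01 gives 2037-05-01.
Going back 1 day from 2037-05-01 reaches 2037-04-30 (last day of April, 30 days).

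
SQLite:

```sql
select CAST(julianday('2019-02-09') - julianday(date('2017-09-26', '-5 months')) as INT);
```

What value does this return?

Adding -5 months to 2017-09-26 gives 2017-04-26.
4 days remain in April 2017 after the 26th (30 − 26).
Full months from May 2017 through January 2019 contribute their day counts.
Then 9 days into February 2019.
Total: 4 + 31 + 30 + 31 + 31 + 30 + 31 + 30 + 31 + 31 + 28 + 31 + 30 + 31 + 30 + 31 + 31 + 30 + 31 + 30 + 31 + 31 + 9 = 654.

654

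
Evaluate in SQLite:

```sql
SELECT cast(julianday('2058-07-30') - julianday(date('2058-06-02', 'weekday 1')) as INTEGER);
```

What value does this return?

`weekday 1` advances to the next Monday; 2058-06-02 is a Sunday, so it moves forward to 2058-06-03.
27 days remain in June 2058 after the 3rd (30 − 3).
Then 30 days into July 2058.
Total: 27 + 30 = 57.

57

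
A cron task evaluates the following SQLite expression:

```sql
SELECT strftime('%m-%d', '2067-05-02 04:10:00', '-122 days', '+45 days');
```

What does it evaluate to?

02-14

First apply '-122 days', '+45 days': 2067-05-02 04:10:00 → 2067-02-14 04:10:00.
`%m-%d` extracts the month-day: 02-14.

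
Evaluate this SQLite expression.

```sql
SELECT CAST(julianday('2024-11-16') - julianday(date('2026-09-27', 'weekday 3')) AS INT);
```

-683

`weekday 3` advances to the next Wednesday; 2026-09-27 is a Sunday, so it moves forward to 2026-09-30.
14 days remain in November 2024 after the 16th (30 − 16).
Full months from December 2024 through August 2026 contribute their day counts.
Then 30 days into September 2026.
Total: 14 + 31 + 31 + 28 + 31 + 30 + 31 + 30 + 31 + 31 + 30 + 31 + 30 + 31 + 31 + 28 + 31 + 30 + 31 + 30 + 31 + 31 + 30 = 683.
The subtraction is earlier − later, so the result is −683 → -683.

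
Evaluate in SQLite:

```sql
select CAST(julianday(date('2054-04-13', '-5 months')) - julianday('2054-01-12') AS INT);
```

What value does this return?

Adding -5 months to 2054-04-13 gives 2053-11-13.
17 days remain in November 2053 after the 13th (30 − 13).
December 2053: 31 days.
Then 12 days into January 2054.
Total: 17 + 31 + 12 = 60.
The subtraction is earlier − later, so the result is −60 → -60.

-60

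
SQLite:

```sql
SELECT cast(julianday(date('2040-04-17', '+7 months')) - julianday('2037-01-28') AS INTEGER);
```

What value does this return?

1389

Adding +7 months to 2040-04-17 gives 2040-11-17.
3 days remain in January 2037 after the 28th (31 − 28).
Full months from February 2037 through October 2040 contribute their day counts.
Then 17 days into November 2040.
Total: 3 + 28 + 31 + 30 + 31 + 30 + 31 + 31 + 30 + 31 + 30 + 31 + 31 + 28 + 31 + 30 + 31 + 30 + 31 + 31 + 30 + 31 + 30 + 31 + 31 + 28 + 31 + 30 + 31 + 30 + 31 + 31 + 30 + 31 + 30 + 31 + 31 + 29 + 31 + 30 + 31 + 30 + 31 + 31 + 30 + 31 + 17 = 1389.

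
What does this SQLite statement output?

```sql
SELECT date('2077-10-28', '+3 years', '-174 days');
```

2080-05-07

Adding +3 years to 2077-10-28 gives 2080-10-28.
Applying '-174 days' to 2080-10-28: counting 174 days back gives 2080-05-07.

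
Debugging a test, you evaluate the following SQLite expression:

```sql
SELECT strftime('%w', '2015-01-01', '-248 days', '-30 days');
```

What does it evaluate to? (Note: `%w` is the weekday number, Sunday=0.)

First apply '-248 days', '-30 days': 2015-01-01 → 2014-03-29.
2014-03-29 is a Saturday; with Sunday=0 that is 6.

6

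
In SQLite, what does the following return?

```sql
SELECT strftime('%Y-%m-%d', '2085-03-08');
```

`%Y-%m-%d` extracts the ISO date: 2085-03-08.

2085-03-08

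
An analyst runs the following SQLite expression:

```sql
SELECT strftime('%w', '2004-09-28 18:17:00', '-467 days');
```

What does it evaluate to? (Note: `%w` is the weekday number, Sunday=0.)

4

First apply '-467 days': 2004-09-28 18:17:00 → 2003-06-19 18:17:00.
2003-06-19 is a Thursday; with Sunday=0 that is 4.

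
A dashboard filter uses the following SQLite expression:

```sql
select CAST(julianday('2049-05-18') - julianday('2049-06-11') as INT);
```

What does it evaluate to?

-24

13 days remain in May 2049 after the 18th (31 − 18).
Then 11 days into June 2049.
Total: 13 + 11 = 24.
The subtraction is earlier − later, so the result is −24 → -24.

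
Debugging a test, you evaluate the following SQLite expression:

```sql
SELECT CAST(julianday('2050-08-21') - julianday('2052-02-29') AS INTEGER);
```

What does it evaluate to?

-557

10 days remain in August 2050 after the 21st (31 − 21).
Full months from September 2050 through January 2052 contribute their day counts.
Then 29 days into February 2052.
Total: 10 + 30 + 31 + 30 + 31 + 31 + 28 + 31 + 30 + 31 + 30 + 31 + 31 + 30 + 31 + 30 + 31 + 31 + 29 = 557.
The subtraction is earlier − later, so the result is −557 → -557.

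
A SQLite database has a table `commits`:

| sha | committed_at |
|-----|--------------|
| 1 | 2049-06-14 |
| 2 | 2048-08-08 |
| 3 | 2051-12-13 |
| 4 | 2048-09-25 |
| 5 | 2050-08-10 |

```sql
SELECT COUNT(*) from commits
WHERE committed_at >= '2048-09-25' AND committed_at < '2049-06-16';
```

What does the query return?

2

Rows in [2048-09-25, 2049-06-16): 2049-06-14, 2048-09-25 → 2 rows.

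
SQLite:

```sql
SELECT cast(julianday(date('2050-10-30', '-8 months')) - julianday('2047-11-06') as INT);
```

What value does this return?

Adding -8 months to 2050-10-30 targets 2050-02-30. February 2050 has only 28 days, so SQLite normalizes the 2-day overflow forward to 2050-03-02.
24 days remain in November 2047 after the 6th (30 − 6).
Full months from December 2047 through February 2050 contribute their day counts.
Then 2 days into March 2050.
Total: 24 + 31 + 31 + 29 + 31 + 30 + 31 + 30 + 31 + 31 + 30 + 31 + 30 + 31 + 31 + 28 + 31 + 30 + 31 + 30 + 31 + 31 + 30 + 31 + 30 + 31 + 31 + 28 + 2 = 847.

847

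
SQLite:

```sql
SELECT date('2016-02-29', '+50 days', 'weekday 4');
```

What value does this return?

2016-04-21

Applying '+50 days' to 2016-02-29: counting 50 days forward gives 2016-04-19.
`weekday 4` advances to the next Thursday; 2016-04-19 is a Tuesday, so it moves forward to 2016-04-21.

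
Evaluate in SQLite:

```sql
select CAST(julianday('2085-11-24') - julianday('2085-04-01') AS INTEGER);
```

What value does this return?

29 days remain in April 2085 after the 1st (30 − 1).
Full months from May 2085 through October 2085 contribute their day counts.
Then 24 days into November 2085.
Total: 29 + 31 + 30 + 31 + 31 + 30 + 31 + 24 = 237.

237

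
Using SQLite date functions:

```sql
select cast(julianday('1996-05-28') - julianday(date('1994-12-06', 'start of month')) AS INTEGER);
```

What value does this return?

`start of month` rewinds 1994-12-06 to 1994-12-01.
30 days remain in December 1994 after the 1st (31 − 1).
Full months from January 1995 through April 1996 contribute their day counts.
Then 28 days into May 1996.
Total: 30 + 31 + 28 + 31 + 30 + 31 + 30 + 31 + 31 + 30 + 31 + 30 + 31 + 31 + 29 + 31 + 30 + 28 = 544.

544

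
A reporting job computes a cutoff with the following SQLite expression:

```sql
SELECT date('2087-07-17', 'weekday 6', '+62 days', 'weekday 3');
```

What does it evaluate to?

`weekday 6` advances to the next Saturday; 2087-07-17 is a Thursday, so it moves forward to 2087-07-19.
Applying '+62 days' to 2087-07-19: counting 62 days forward gives 2087-09-19.
`weekday 3` advances to the next Wednesday; 2087-09-19 is a Friday, so it moves forward to 2087-09-24.

2087-09-24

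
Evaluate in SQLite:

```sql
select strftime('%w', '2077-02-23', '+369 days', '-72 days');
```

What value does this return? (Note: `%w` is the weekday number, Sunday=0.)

First apply '+369 days', '-72 days': 2077-02-23 → 2077-12-17.
2077-12-17 is a Friday; with Sunday=0 that is 5.

5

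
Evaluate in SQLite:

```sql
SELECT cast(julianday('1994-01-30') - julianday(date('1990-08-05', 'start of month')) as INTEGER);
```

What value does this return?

1278

`start of month` rewinds 1990-08-05 to 1990-08-01.
30 days remain in August 1990 after the 1st (31 − 1).
Full months from September 1990 through December 1993 contribute their day counts.
Then 30 days into January 1994.
Total: 30 + 30 + 31 + 30 + 31 + 31 + 28 + 31 + 30 + 31 + 30 + 31 + 31 + 30 + 31 + 30 + 31 + 31 + 29 + 31 + 30 + 31 + 30 + 31 + 31 + 30 + 31 + 30 + 31 + 31 + 28 + 31 + 30 + 31 + 30 + 31 + 31 + 30 + 31 + 30 + 31 + 30 = 1278.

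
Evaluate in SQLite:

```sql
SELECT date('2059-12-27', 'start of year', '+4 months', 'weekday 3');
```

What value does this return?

`start of year` rewinds 2059-12-27 to 2059-01-01.
Adding +4 months to 2059-01-01 gives 2059-05-01.
`weekday 3` advances to the next Wednesday; 2059-05-01 is a Thursday, so it moves forward to 2059-05-07.

2059-05-07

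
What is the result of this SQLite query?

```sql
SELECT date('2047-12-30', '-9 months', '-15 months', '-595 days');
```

2044-05-14

Adding -9 months to 2047-12-30 gives 2047-03-30.
Adding -15 months to 2047-03-30 gives 2045-12-30.
Applying '-595 days' to 2045-12-30: counting 595 days back gives 2044-05-14.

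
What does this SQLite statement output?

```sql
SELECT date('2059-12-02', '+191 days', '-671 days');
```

2058-08-09

Applying '+191 days' to 2059-12-02: counting 191 days forward gives 2060-06-10.
Applying '-671 days' to 2060-06-10: counting 671 days back gives 2058-08-09.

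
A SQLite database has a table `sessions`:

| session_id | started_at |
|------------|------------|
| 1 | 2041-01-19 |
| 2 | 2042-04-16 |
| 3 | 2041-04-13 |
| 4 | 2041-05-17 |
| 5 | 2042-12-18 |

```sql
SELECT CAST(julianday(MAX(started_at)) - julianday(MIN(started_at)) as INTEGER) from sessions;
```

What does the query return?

698

MIN = 2041-01-19, MAX = 2042-12-18.
12 days remain in January 2041 after the 19th (31 − 19).
Full months from February 2041 through November 2042 contribute their day counts.
Then 18 days into December 2042.
Total: 12 + 28 + 31 + 30 + 31 + 30 + 31 + 31 + 30 + 31 + 30 + 31 + 31 + 28 + 31 + 30 + 31 + 30 + 31 + 31 + 30 + 31 + 30 + 18 = 698.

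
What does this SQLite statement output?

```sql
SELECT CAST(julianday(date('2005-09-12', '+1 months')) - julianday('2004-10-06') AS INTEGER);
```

Adding +1 month to 2005-09-12 gives 2005-10-12.
25 days remain in October 2004 after the 6th (31 − 6).
Full months from November 2004 through September 2005 contribute their day counts.
Then 12 days into October 2005.
Total: 25 + 30 + 31 + 31 + 28 + 31 + 30 + 31 + 30 + 31 + 31 + 30 + 12 = 371.

371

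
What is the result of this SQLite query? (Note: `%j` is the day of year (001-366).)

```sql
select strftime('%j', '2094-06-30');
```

181

Day-of-year for 2094-06-30: days since 2094-01-01 inclusive = 181, zero-padded to 181.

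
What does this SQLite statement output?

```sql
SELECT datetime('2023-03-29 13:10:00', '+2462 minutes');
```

2462 minutes = 41h 2m; +2462 minutes from 2023-03-29 13:10:00 is 2023-03-31 06:12:00 (crosses midnight).

2023-03-31 06:12:00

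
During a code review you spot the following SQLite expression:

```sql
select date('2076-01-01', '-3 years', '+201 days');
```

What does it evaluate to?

Adding -3 years to 2076-01-01 gives 2073-01-01.
Applying '+201 days' to 2073-01-01: counting 201 days forward gives 2073-07-21.

2073-07-21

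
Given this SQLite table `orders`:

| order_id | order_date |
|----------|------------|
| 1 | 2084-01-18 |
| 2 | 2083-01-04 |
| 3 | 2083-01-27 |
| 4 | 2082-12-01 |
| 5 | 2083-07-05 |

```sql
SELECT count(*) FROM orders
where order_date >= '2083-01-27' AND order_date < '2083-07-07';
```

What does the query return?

2

Rows in [2083-01-27, 2083-07-07): 2083-01-27, 2083-07-05 → 2 rows.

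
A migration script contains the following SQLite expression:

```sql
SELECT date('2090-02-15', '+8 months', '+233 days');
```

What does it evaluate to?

Adding +8 months to 2090-02-15 gives 2090-10-15.
Applying '+233 days' to 2090-10-15: counting 233 days forward gives 2091-06-05.

2091-06-05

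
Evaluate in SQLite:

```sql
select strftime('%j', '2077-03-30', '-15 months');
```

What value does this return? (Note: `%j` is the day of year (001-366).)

First apply '-15 months': 2077-03-30 → 2075-12-30.
Day-of-year for 2075-12-30: days since 2075-01-01 inclusive = 364, zero-padded to 364.

364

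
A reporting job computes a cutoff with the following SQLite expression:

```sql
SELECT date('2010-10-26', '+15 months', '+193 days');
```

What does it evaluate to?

Adding +15 months to 2010-10-26 gives 2012-01-26.
Applying '+193 days' to 2012-01-26: counting 193 days forward gives 2012-08-06.

2012-08-06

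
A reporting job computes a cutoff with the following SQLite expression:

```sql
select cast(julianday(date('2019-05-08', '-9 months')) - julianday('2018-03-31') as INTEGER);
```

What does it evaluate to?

130

Adding -9 months to 2019-05-08 gives 2018-08-08.
0 days remain in March 2018 after the 31st (31 − 31).
April 2018: 30 days.
May 2018: 31 days.
June 2018: 30 days.
July 2018: 31 days.
Then 8 days into August 2018.
Total: 0 + 30 + 31 + 30 + 31 + 8 = 130.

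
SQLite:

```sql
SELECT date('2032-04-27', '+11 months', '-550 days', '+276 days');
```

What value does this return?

2032-06-26

Adding +11 months to 2032-04-27 gives 2033-03-27.
Applying '-550 days' to 2033-03-27: counting 550 days back gives 2031-09-24.
Applying '+276 days' to 2031-09-24: counting 276 days forward gives 2032-06-26.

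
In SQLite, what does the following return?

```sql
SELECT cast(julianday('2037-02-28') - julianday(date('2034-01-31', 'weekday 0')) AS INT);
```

1119

`weekday 0` advances to the next Sunday; 2034-01-31 is a Tuesday, so it moves forward to 2034-02-05.
23 days remain in February 2034 after the 5th (28 − 5).
Full months from March 2034 through January 2037 contribute their day counts.
Then 28 days into February 2037.
Total: 23 + 31 + 30 + 31 + 30 + 31 + 31 + 30 + 31 + 30 + 31 + 31 + 28 + 31 + 30 + 31 + 30 + 31 + 31 + 30 + 31 + 30 + 31 + 31 + 29 + 31 + 30 + 31 + 30 + 31 + 31 + 30 + 31 + 30 + 31 + 31 + 28 = 1119.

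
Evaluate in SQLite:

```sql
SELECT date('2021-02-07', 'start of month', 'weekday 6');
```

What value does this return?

2021-02-06

`start of month` rewinds 2021-02-07 to 2021-02-01.
`weekday 6` advances to the next Saturday; 2021-02-01 is a Monday, so it moves forward to 2021-02-06.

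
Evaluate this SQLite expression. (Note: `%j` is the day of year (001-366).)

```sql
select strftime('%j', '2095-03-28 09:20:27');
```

Day-of-year for 2095-03-28: days since 2095-01-01 inclusive = 87, zero-padded to 087.

087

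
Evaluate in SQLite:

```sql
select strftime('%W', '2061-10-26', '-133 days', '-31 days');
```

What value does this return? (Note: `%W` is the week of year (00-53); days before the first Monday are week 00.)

19

First apply '-133 days', '-31 days': 2061-10-26 → 2061-05-15.
2061-05-15 is a Sunday. SQLite's %W counts Mondays since the year started; the result is 19.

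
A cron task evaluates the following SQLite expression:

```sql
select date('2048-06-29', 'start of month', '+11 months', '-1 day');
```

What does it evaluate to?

`start of month` rewinds 2048-06-29 to 2048-06-01.
Adding +11 months to 2048-06-01 gives 2049-05-01.
Going back 1 day from 2049-05-01 reaches 2049-04-30 (last day of April, 30 days).

2049-04-30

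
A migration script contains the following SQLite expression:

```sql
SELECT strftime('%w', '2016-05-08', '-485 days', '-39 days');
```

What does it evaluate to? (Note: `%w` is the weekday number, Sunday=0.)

First apply '-485 days', '-39 days': 2016-05-08 → 2014-12-01.
2014-12-01 is a Monday; with Sunday=0 that is 1.

1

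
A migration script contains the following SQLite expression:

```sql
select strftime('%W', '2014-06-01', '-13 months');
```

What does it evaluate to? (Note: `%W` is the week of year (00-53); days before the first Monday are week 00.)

17

First apply '-13 months': 2014-06-01 → 2013-05-01.
2013-05-01 is a Wednesday. SQLite's %W counts Mondays since the year started; the result is 17.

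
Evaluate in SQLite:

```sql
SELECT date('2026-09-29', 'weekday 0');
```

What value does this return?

2026-10-04

`weekday 0` advances to the next Sunday; 2026-09-29 is a Tuesday, so it moves forward to 2026-10-04.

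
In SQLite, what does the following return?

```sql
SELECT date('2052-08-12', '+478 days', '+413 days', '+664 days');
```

2056-11-14

Applying '+478 days' to 2052-08-12: counting 478 days forward gives 2053-12-03.
Applying '+413 days' to 2053-12-03: counting 413 days forward gives 2055-01-20.
Applying '+664 days' to 2055-01-20: counting 664 days forward gives 2056-11-14.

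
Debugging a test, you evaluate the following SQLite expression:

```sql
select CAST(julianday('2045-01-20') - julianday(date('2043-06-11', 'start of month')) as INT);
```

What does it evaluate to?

`start of month` rewinds 2043-06-11 to 2043-06-01.
29 days remain in June 2043 after the 1st (30 − 1).
Full months from July 2043 through December 2044 contribute their day counts.
Then 20 days into January 2045.
Total: 29 + 31 + 31 + 30 + 31 + 30 + 31 + 31 + 29 + 31 + 30 + 31 + 30 + 31 + 31 + 30 + 31 + 30 + 31 + 20 = 599.

599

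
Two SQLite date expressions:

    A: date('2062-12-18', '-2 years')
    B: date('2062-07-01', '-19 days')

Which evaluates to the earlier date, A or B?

A = 2060-12-18.
B = 2062-06-12.
A is earlier.

A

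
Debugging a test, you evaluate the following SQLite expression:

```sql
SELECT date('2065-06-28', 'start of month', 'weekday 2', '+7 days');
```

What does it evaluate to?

`start of month` rewinds 2065-06-28 to 2065-06-01.
`weekday 2` advances to the next Tuesday; 2065-06-01 is a Monday, so it moves forward to 2065-06-02.
Advancing 7 more days within June lands on 2065-06-09.

2065-06-09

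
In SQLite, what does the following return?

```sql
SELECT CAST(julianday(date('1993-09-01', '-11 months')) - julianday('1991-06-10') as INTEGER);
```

479

Adding -11 months to 1993-09-01 gives 1992-10-01.
20 days remain in June 1991 after the 10th (30 − 10).
Full months from July 1991 through September 1992 contribute their day counts.
Then 1 day into October 1992.
Total: 20 + 31 + 31 + 30 + 31 + 30 + 31 + 31 + 29 + 31 + 30 + 31 + 30 + 31 + 31 + 30 + 1 = 479.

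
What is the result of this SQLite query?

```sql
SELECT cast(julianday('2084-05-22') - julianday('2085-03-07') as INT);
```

-289

9 days remain in May 2084 after the 22nd (31 − 22).
Full months from June 2084 through February 2085 contribute their day counts.
Then 7 days into March 2085.
Total: 9 + 30 + 31 + 31 + 30 + 31 + 30 + 31 + 31 + 28 + 7 = 289.
The subtraction is earlier − later, so the result is −289 → -289.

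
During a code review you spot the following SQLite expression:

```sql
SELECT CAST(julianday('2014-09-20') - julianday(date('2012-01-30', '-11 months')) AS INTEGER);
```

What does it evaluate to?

1298

Adding -11 months to 2012-01-30 targets 2011-02-30. February 2011 has only 28 days, so SQLite normalizes the 2-day overflow forward to 2011-03-02.
29 days remain in March 2011 after the 2nd (31 − 2).
Full months from April 2011 through August 2014 contribute their day counts.
Then 20 days into September 2014.
Total: 29 + 30 + 31 + 30 + 31 + 31 + 30 + 31 + 30 + 31 + 31 + 29 + 31 + 30 + 31 + 30 + 31 + 31 + 30 + 31 + 30 + 31 + 31 + 28 + 31 + 30 + 31 + 30 + 31 + 31 + 30 + 31 + 30 + 31 + 31 + 28 + 31 + 30 + 31 + 30 + 31 + 31 + 20 = 1298.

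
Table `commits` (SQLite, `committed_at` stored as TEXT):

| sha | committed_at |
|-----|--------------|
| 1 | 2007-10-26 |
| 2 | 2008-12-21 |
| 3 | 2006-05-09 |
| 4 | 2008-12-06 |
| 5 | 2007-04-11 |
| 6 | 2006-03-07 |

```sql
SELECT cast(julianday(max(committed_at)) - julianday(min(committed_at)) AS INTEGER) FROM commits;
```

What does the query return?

1020

MIN = 2006-03-07, MAX = 2008-12-21.
24 days remain in March 2006 after the 7th (31 − 7).
Full months from April 2006 through November 2008 contribute their day counts.
Then 21 days into December 2008.
Total: 24 + 30 + 31 + 30 + 31 + 31 + 30 + 31 + 30 + 31 + 31 + 28 + 31 + 30 + 31 + 30 + 31 + 31 + 30 + 31 + 30 + 31 + 31 + 29 + 31 + 30 + 31 + 30 + 31 + 31 + 30 + 31 + 30 + 21 = 1020.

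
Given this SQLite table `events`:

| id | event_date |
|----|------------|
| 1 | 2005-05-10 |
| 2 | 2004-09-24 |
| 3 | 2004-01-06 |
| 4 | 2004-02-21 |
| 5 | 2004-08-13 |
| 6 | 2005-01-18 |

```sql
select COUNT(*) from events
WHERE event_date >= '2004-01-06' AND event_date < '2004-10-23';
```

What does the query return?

Rows in [2004-01-06, 2004-10-23): 2004-09-24, 2004-01-06, 2004-02-21, 2004-08-13 → 4 rows.

4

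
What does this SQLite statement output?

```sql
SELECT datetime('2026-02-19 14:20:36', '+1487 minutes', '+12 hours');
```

1487 minutes = 24h 47m; +1487 minutes from 2026-02-19 14:20:36 is 2026-02-20 15:07:36 (crosses midnight).
+12 hours from 2026-02-20 15:07:36 is 2026-02-21 03:07:36 (crosses midnight).

2026-02-21 03:07:36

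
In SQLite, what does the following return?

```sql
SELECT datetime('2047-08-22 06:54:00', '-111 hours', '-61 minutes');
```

2047-08-17 14:53:00

-111 hours from 2047-08-22 06:54:00 is 2047-08-17 15:54:00 (crosses midnight).
61 minutes = 1h 1m; -61 minutes from 2047-08-17 15:54:00 is 2047-08-17 14:53:00.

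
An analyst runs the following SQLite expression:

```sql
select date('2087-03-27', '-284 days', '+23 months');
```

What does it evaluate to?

2088-05-16

Applying '-284 days' to 2087-03-27: counting 284 days back gives 2086-06-16.
Adding +23 months to 2086-06-16 gives 2088-05-16.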